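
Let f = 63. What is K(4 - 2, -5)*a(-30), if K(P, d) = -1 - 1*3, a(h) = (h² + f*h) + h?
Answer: 4080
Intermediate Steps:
a(h) = h² + 64*h (a(h) = (h² + 63*h) + h = h² + 64*h)
K(P, d) = -4 (K(P, d) = -1 - 3 = -4)
K(4 - 2, -5)*a(-30) = -(-120)*(64 - 30) = -(-120)*34 = -4*(-1020) = 4080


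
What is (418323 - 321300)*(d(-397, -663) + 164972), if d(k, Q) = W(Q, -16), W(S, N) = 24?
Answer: 16008406908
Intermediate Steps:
d(k, Q) = 24
(418323 - 321300)*(d(-397, -663) + 164972) = (418323 - 321300)*(24 + 164972) = 97023*164996 = 16008406908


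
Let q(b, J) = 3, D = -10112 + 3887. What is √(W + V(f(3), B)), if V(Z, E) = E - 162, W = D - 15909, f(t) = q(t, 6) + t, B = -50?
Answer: I*√22346 ≈ 149.49*I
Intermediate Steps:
D = -6225
f(t) = 3 + t
W = -22134 (W = -6225 - 15909 = -22134)
V(Z, E) = -162 + E
√(W + V(f(3), B)) = √(-22134 + (-162 - 50)) = √(-22134 - 212) = √(-22346) = I*√22346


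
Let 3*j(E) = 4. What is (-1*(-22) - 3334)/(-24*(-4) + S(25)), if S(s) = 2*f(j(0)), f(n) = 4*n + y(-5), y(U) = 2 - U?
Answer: -4968/181 ≈ -27.448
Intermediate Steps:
j(E) = 4/3 (j(E) = (⅓)*4 = 4/3)
f(n) = 7 + 4*n (f(n) = 4*n + (2 - 1*(-5)) = 4*n + (2 + 5) = 4*n + 7 = 7 + 4*n)
S(s) = 74/3 (S(s) = 2*(7 + 4*(4/3)) = 2*(7 + 16/3) = 2*(37/3) = 74/3)
(-1*(-22) - 3334)/(-24*(-4) + S(25)) = (-1*(-22) - 3334)/(-24*(-4) + 74/3) = (22 - 3334)/(96 + 74/3) = -3312/362/3 = -3312*3/362 = -4968/181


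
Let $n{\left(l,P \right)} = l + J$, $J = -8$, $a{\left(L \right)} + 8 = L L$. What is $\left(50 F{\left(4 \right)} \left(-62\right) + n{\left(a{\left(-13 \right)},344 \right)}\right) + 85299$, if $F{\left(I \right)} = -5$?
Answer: $100952$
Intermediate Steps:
$a{\left(L \right)} = -8 + L^{2}$ ($a{\left(L \right)} = -8 + L L = -8 + L^{2}$)
$n{\left(l,P \right)} = -8 + l$ ($n{\left(l,P \right)} = l - 8 = -8 + l$)
$\left(50 F{\left(4 \right)} \left(-62\right) + n{\left(a{\left(-13 \right)},344 \right)}\right) + 85299 = \left(50 \left(-5\right) \left(-62\right) - \left(16 - 169\right)\right) + 85299 = \left(\left(-250\right) \left(-62\right) + \left(-8 + \left(-8 + 169\right)\right)\right) + 85299 = \left(15500 + \left(-8 + 161\right)\right) + 85299 = \left(15500 + 153\right) + 85299 = 15653 + 85299 = 100952$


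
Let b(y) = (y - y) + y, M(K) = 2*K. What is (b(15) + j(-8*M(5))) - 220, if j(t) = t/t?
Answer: -204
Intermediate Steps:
j(t) = 1
b(y) = y (b(y) = 0 + y = y)
(b(15) + j(-8*M(5))) - 220 = (15 + 1) - 220 = 16 - 220 = -204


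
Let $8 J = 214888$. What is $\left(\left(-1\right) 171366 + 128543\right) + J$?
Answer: $-15962$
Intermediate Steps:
$J = 26861$ ($J = \frac{1}{8} \cdot 214888 = 26861$)
$\left(\left(-1\right) 171366 + 128543\right) + J = \left(\left(-1\right) 171366 + 128543\right) + 26861 = \left(-171366 + 128543\right) + 26861 = -42823 + 26861 = -15962$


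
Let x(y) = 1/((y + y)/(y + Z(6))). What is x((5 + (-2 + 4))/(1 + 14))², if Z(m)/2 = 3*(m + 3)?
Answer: 667489/196 ≈ 3405.6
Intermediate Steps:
Z(m) = 18 + 6*m (Z(m) = 2*(3*(m + 3)) = 2*(3*(3 + m)) = 2*(9 + 3*m) = 18 + 6*m)
x(y) = (54 + y)/(2*y) (x(y) = 1/((y + y)/(y + (18 + 6*6))) = 1/((2*y)/(y + (18 + 36))) = 1/((2*y)/(y + 54)) = 1/((2*y)/(54 + y)) = 1/(2*y/(54 + y)) = (54 + y)/(2*y))
x((5 + (-2 + 4))/(1 + 14))² = ((54 + (5 + (-2 + 4))/(1 + 14))/(2*(((5 + (-2 + 4))/(1 + 14)))))² = ((54 + (5 + 2)/15)/(2*(((5 + 2)/15))))² = ((54 + 7*(1/15))/(2*((7*(1/15)))))² = ((54 + 7/15)/(2*(7/15)))² = ((½)*(15/7)*(817/15))² = (817/14)² = 667489/196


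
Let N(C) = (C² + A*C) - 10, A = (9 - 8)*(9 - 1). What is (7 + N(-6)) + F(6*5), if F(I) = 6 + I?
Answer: 21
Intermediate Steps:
A = 8 (A = 1*8 = 8)
N(C) = -10 + C² + 8*C (N(C) = (C² + 8*C) - 10 = -10 + C² + 8*C)
(7 + N(-6)) + F(6*5) = (7 + (-10 + (-6)² + 8*(-6))) + (6 + 6*5) = (7 + (-10 + 36 - 48)) + (6 + 30) = (7 - 22) + 36 = -15 + 36 = 21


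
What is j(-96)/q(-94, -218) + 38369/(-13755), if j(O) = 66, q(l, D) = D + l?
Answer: -2146493/715260 ≈ -3.0010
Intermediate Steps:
j(-96)/q(-94, -218) + 38369/(-13755) = 66/(-218 - 94) + 38369/(-13755) = 66/(-312) + 38369*(-1/13755) = 66*(-1/312) - 38369/13755 = -11/52 - 38369/13755 = -2146493/715260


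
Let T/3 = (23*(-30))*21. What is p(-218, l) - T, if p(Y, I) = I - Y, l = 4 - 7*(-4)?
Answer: 43720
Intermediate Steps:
l = 32 (l = 4 + 28 = 32)
T = -43470 (T = 3*((23*(-30))*21) = 3*(-690*21) = 3*(-14490) = -43470)
p(-218, l) - T = (32 - 1*(-218)) - 1*(-43470) = (32 + 218) + 43470 = 250 + 43470 = 43720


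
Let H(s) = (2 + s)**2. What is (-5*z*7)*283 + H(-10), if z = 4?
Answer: -39556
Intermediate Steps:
(-5*z*7)*283 + H(-10) = (-5*4*7)*283 + (2 - 10)**2 = -20*7*283 + (-8)**2 = -140*283 + 64 = -39620 + 64 = -39556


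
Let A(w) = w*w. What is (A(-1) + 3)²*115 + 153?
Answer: 1993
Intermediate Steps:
A(w) = w²
(A(-1) + 3)²*115 + 153 = ((-1)² + 3)²*115 + 153 = (1 + 3)²*115 + 153 = 4²*115 + 153 = 16*115 + 153 = 1840 + 153 = 1993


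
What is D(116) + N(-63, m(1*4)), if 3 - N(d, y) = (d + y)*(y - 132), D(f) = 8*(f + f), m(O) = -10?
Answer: -8507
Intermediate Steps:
D(f) = 16*f (D(f) = 8*(2*f) = 16*f)
N(d, y) = 3 - (-132 + y)*(d + y) (N(d, y) = 3 - (d + y)*(y - 132) = 3 - (d + y)*(-132 + y) = 3 - (-132 + y)*(d + y))
D(116) + N(-63, m(1*4)) = 16*116 + (3 - 1*(-10)**2 + 132*(-63) + 132*(-10) - 1*(-63)*(-10)) = 1856 + (3 - 1*100 - 8316 - 1320 - 630) = 1856 + (3 - 100 - 8316 - 1320 - 630) = 1856 - 10363 = -8507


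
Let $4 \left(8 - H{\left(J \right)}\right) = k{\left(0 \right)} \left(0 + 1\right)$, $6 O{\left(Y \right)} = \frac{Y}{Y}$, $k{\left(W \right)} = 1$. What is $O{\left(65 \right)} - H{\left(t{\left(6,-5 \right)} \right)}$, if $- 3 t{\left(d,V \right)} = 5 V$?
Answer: $- \frac{91}{12} \approx -7.5833$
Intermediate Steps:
$t{\left(d,V \right)} = - \frac{5 V}{3}$
$O{\left(Y \right)} = \frac{1}{6}$ ($O{\left(Y \right)} = \frac{Y \frac{1}{Y}}{6} = \frac{1}{6} \cdot 1 = \frac{1}{6}$)
$H{\left(J \right)} = \frac{31}{4}$ ($H{\left(J \right)} = 8 - \frac{1 \left(0 + 1\right)}{4} = 8 - \frac{1 \cdot 1}{4} = 8 - \frac{1}{4} = \frac{31}{4}$)
$O{\left(65 \right)} - H{\left(t{\left(6,-5 \right)} \right)} = \frac{1}{6} - \frac{31}{4} = - \frac{91}{12}$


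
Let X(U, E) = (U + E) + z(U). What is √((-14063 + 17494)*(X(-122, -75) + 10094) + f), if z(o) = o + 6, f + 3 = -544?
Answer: 4*√2097379 ≈ 5792.9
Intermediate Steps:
f = -547 (f = -3 - 544 = -547)
z(o) = 6 + o
X(U, E) = 6 + E + 2*U (X(U, E) = (U + E) + (6 + U) = (E + U) + (6 + U) = 6 + E + 2*U)
√((-14063 + 17494)*(X(-122, -75) + 10094) + f) = √((-14063 + 17494)*((6 - 75 + 2*(-122)) + 10094) - 547) = √(3431*((6 - 75 - 244) + 10094) - 547) = √(3431*(-313 + 10094) - 547) = √(3431*9781 - 547) = √(33558611 - 547) = √33558064 = 4*√2097379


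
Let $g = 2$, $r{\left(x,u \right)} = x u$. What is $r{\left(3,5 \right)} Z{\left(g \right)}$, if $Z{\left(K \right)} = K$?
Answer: $30$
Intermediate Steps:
$r{\left(x,u \right)} = u x$
$r{\left(3,5 \right)} Z{\left(g \right)} = 5 \cdot 3 \cdot 2 = 15 \cdot 2 = 30$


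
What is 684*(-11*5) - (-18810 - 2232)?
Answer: -16578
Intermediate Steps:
684*(-11*5) - (-18810 - 2232) = 684*(-55) - 1*(-21042) = -37620 + 21042 = -16578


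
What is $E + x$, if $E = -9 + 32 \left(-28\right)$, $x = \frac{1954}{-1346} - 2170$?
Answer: $- \frac{2070452}{673} \approx -3076.5$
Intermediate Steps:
$x = - \frac{1461387}{673}$ ($x = 1954 \left(- \frac{1}{1346}\right) - 2170 = - \frac{977}{673} - 2170 = - \frac{1461387}{673} \approx -2171.5$)
$E = -905$ ($E = -9 - 896 = -905$)
$E + x = -905 - \frac{1461387}{673} = - \frac{2070452}{673}$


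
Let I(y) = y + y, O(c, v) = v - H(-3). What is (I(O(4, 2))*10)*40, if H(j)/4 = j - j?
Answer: 1600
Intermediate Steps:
H(j) = 0 (H(j) = 4*(j - j) = 4*0 = 0)
O(c, v) = v (O(c, v) = v - 1*0 = v + 0 = v)
I(y) = 2*y
(I(O(4, 2))*10)*40 = ((2*2)*10)*40 = (4*10)*40 = 40*40 = 1600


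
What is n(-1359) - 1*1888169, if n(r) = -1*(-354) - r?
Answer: -1886456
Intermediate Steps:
n(r) = 354 - r
n(-1359) - 1*1888169 = (354 - 1*(-1359)) - 1*1888169 = (354 + 1359) - 1888169 = 1713 - 1888169 = -1886456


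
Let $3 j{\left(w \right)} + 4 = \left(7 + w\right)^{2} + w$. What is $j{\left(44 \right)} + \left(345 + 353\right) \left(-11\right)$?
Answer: $- \frac{20393}{3} \approx -6797.7$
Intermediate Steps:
$j{\left(w \right)} = - \frac{4}{3} + \frac{w}{3} + \frac{\left(7 + w\right)^{2}}{3}$ ($j{\left(w \right)} = - \frac{4}{3} + \frac{\left(7 + w\right)^{2} + w}{3} = - \frac{4}{3} + \frac{w + \left(7 + w\right)^{2}}{3} = - \frac{4}{3} + \left(\frac{w}{3} + \frac{\left(7 + w\right)^{2}}{3}\right) = - \frac{4}{3} + \frac{w}{3} + \frac{\left(7 + w\right)^{2}}{3}$)
$j{\left(44 \right)} + \left(345 + 353\right) \left(-11\right) = \left(- \frac{4}{3} + \frac{1}{3} \cdot 44 + \frac{\left(7 + 44\right)^{2}}{3}\right) + \left(345 + 353\right) \left(-11\right) = \left(- \frac{4}{3} + \frac{44}{3} + \frac{51^{2}}{3}\right) + 698 \left(-11\right) = \left(- \frac{4}{3} + \frac{44}{3} + \frac{1}{3} \cdot 2601\right) - 7678 = \left(- \frac{4}{3} + \frac{44}{3} + 867\right) - 7678 = \frac{2641}{3} - 7678 = - \frac{20393}{3}$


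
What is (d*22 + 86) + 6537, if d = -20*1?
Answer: 6183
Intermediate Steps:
d = -20
(d*22 + 86) + 6537 = (-20*22 + 86) + 6537 = (-440 + 86) + 6537 = -354 + 6537 = 6183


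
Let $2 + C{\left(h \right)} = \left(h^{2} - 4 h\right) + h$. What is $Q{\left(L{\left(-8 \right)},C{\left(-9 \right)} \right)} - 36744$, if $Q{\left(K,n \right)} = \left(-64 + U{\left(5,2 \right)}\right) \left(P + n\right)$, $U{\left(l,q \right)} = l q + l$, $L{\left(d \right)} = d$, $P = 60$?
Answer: $-44878$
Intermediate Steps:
$C{\left(h \right)} = -2 + h^{2} - 3 h$ ($C{\left(h \right)} = -2 + \left(\left(h^{2} - 4 h\right) + h\right) = -2 + \left(h^{2} - 3 h\right) = -2 + h^{2} - 3 h$)
$U{\left(l,q \right)} = l + l q$
$Q{\left(K,n \right)} = -2940 - 49 n$ ($Q{\left(K,n \right)} = \left(-64 + 5 \left(1 + 2\right)\right) \left(60 + n\right) = \left(-64 + 5 \cdot 3\right) \left(60 + n\right) = \left(-64 + 15\right) \left(60 + n\right) = - 49 \left(60 + n\right) = -2940 - 49 n$)
$Q{\left(L{\left(-8 \right)},C{\left(-9 \right)} \right)} - 36744 = \left(-2940 - 49 \left(-2 + \left(-9\right)^{2} - -27\right)\right) - 36744 = \left(-2940 - 49 \left(-2 + 81 + 27\right)\right) - 36744 = \left(-2940 - 5194\right) - 36744 = -8134 - 36744 = -44878$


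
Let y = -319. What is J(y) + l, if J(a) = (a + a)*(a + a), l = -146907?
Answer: 260137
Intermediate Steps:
J(a) = 4*a² (J(a) = (2*a)*(2*a) = 4*a²)
J(y) + l = 4*(-319)² - 146907 = 4*101761 - 146907 = 407044 - 146907 = 260137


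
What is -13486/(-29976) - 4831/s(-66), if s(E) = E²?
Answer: -1793105/2720322 ≈ -0.65915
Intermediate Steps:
-13486/(-29976) - 4831/s(-66) = -13486/(-29976) - 4831/((-66)²) = -13486*(-1/29976) - 4831/4356 = 6743/14988 - 4831*1/4356 = 6743/14988 - 4831/4356 = -1793105/2720322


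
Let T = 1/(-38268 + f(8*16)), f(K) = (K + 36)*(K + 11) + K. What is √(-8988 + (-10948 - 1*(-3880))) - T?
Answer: 1/15344 + 6*I*√446 ≈ 6.5172e-5 + 126.71*I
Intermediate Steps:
f(K) = K + (11 + K)*(36 + K) (f(K) = (36 + K)*(11 + K) + K = (11 + K)*(36 + K) + K = K + (11 + K)*(36 + K))
T = -1/15344 (T = 1/(-38268 + (396 + (8*16)² + 48*(8*16))) = 1/(-38268 + (396 + 128² + 48*128)) = 1/(-38268 + (396 + 16384 + 6144)) = 1/(-38268 + 22924) = 1/(-15344) = -1/15344 ≈ -6.5172e-5)
√(-8988 + (-10948 - 1*(-3880))) - T = √(-8988 + (-10948 - 1*(-3880))) - 1*(-1/15344) = √(-8988 + (-10948 + 3880)) + 1/15344 = √(-8988 - 7068) + 1/15344 = √(-16056) + 1/15344 = 6*I*√446 + 1/15344 = 1/15344 + 6*I*√446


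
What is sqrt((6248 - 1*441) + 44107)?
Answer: 3*sqrt(5546) ≈ 223.41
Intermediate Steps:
sqrt((6248 - 1*441) + 44107) = sqrt((6248 - 441) + 44107) = sqrt(5807 + 44107) = sqrt(49914) = 3*sqrt(5546)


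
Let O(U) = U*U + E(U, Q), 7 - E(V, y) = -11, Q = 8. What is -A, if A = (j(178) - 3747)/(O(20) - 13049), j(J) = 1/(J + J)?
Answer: -1333931/4496636 ≈ -0.29665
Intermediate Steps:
j(J) = 1/(2*J)
E(V, y) = 18 (E(V, y) = 7 - 1*(-11) = 7 + 11 = 18)
O(U) = 18 + U**2 (O(U) = U*U + 18 = U**2 + 18 = 18 + U**2)
A = 1333931/4496636 (A = ((1/2)/178 - 3747)/((18 + 20**2) - 13049) = ((1/2)*(1/178) - 3747)/((18 + 400) - 13049) = (1/356 - 3747)/(418 - 13049) = -1333931/356/(-12631) = -1333931/356*(-1/12631) = 1333931/4496636 ≈ 0.29665)
-A = -1*1333931/4496636 = -1333931/4496636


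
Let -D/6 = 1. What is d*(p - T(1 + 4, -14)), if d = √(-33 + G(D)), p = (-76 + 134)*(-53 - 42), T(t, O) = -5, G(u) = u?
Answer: -5505*I*√39 ≈ -34379.0*I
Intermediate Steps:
D = -6 (D = -6*1 = -6)
p = -5510 (p = 58*(-95) = -5510)
d = I*√39 (d = √(-33 - 6) = √(-39) = I*√39 ≈ 6.245*I)
d*(p - T(1 + 4, -14)) = (I*√39)*(-5510 - 1*(-5)) = (I*√39)*(-5510 + 5) = (I*√39)*(-5505) = -5505*I*√39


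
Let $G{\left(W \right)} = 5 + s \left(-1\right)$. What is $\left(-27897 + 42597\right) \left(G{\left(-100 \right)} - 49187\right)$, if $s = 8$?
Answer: $-723093000$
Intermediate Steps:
$G{\left(W \right)} = -3$ ($G{\left(W \right)} = 5 + 8 \left(-1\right) = 5 - 8 = -3$)
$\left(-27897 + 42597\right) \left(G{\left(-100 \right)} - 49187\right) = \left(-27897 + 42597\right) \left(-3 - 49187\right) = 14700 \left(-49190\right) = -723093000$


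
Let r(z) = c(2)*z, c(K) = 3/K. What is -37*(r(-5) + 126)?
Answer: -8769/2 ≈ -4384.5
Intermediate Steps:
r(z) = 3*z/2 (r(z) = (3/2)*z = (3*(½))*z = 3*z/2)
-37*(r(-5) + 126) = -37*((3/2)*(-5) + 126) = -37*(-15/2 + 126) = -37*237/2 = -8769/2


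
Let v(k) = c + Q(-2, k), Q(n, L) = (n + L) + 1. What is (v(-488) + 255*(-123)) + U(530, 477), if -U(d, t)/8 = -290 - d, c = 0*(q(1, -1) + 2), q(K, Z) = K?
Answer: -25294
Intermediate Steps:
Q(n, L) = 1 + L + n (Q(n, L) = (L + n) + 1 = 1 + L + n)
c = 0 (c = 0*(1 + 2) = 0*3 = 0)
U(d, t) = 2320 + 8*d (U(d, t) = -8*(-290 - d) = 2320 + 8*d)
v(k) = -1 + k (v(k) = 0 + (1 + k - 2) = 0 + (-1 + k) = -1 + k)
(v(-488) + 255*(-123)) + U(530, 477) = ((-1 - 488) + 255*(-123)) + (2320 + 8*530) = (-489 - 31365) + (2320 + 4240) = -31854 + 6560 = -25294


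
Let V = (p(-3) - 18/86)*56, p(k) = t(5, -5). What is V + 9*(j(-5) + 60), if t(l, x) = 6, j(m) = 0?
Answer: 37164/43 ≈ 864.28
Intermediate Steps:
p(k) = 6
V = 13944/43 (V = (6 - 18/86)*56 = (6 - 18*1/86)*56 = (6 - 9/43)*56 = (249/43)*56 = 13944/43 ≈ 324.28)
V + 9*(j(-5) + 60) = 13944/43 + 9*(0 + 60) = 13944/43 + 9*60 = 13944/43 + 540 = 37164/43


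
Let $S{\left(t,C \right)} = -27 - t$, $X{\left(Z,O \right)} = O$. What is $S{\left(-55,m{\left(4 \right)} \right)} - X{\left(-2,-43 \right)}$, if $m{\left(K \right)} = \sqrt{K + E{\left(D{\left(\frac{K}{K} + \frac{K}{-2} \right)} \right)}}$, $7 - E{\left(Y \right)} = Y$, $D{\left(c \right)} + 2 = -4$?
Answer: $71$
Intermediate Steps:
$D{\left(c \right)} = -6$ ($D{\left(c \right)} = -2 - 4 = -6$)
$E{\left(Y \right)} = 7 - Y$
$m{\left(K \right)} = \sqrt{13 + K}$ ($m{\left(K \right)} = \sqrt{K + \left(7 - -6\right)} = \sqrt{K + \left(7 + 6\right)} = \sqrt{K + 13} = \sqrt{13 + K}$)
$S{\left(-55,m{\left(4 \right)} \right)} - X{\left(-2,-43 \right)} = \left(-27 - -55\right) - -43 = \left(-27 + 55\right) + 43 = 28 + 43 = 71$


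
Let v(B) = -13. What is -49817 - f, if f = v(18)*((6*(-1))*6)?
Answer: -50285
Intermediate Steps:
f = 468 (f = -13*6*(-1)*6 = -(-78)*6 = -13*(-36) = 468)
-49817 - f = -49817 - 1*468 = -49817 - 468 = -50285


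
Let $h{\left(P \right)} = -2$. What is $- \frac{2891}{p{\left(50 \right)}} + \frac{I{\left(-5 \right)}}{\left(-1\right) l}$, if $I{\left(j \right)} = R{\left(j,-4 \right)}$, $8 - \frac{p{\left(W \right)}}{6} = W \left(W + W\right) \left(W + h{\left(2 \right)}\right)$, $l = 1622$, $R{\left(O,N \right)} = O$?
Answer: $\frac{5944481}{1167801072} \approx 0.0050903$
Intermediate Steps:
$p{\left(W \right)} = 48 - 12 W^{2} \left(-2 + W\right)$ ($p{\left(W \right)} = 48 - 6 W \left(W + W\right) \left(W - 2\right) = 48 - 6 W 2 W \left(-2 + W\right) = 48 - 6 \cdot 2 W^{2} \left(-2 + W\right) = 48 - 12 W^{2} \left(-2 + W\right)$)
$I{\left(j \right)} = j$
$- \frac{2891}{p{\left(50 \right)}} + \frac{I{\left(-5 \right)}}{\left(-1\right) l} = - \frac{2891}{48 - 12 \cdot 50^{3} + 24 \cdot 50^{2}} - \frac{5}{\left(-1\right) 1622} = - \frac{2891}{48 - 1500000 + 24 \cdot 2500} - \frac{5}{-1622} = - \frac{2891}{48 - 1500000 + 60000} - - \frac{5}{1622} = - \frac{2891}{-1439952} + \frac{5}{1622} = \left(-2891\right) \left(- \frac{1}{1439952}\right) + \frac{5}{1622} = \frac{2891}{1439952} + \frac{5}{1622} = \frac{5944481}{1167801072}$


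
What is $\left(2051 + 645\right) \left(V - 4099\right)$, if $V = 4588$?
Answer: $1318344$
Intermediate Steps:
$\left(2051 + 645\right) \left(V - 4099\right) = \left(2051 + 645\right) \left(4588 - 4099\right) = 2696 \cdot 489 = 1318344$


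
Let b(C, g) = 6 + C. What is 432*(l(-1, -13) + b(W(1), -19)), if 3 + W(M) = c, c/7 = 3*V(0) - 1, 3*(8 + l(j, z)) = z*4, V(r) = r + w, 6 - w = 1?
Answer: 32688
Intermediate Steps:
w = 5 (w = 6 - 1*1 = 6 - 1 = 5)
V(r) = 5 + r (V(r) = r + 5 = 5 + r)
l(j, z) = -8 + 4*z/3 (l(j, z) = -8 + (z*4)/3 = -8 + (4*z)/3 = -8 + 4*z/3)
c = 98 (c = 7*(3*(5 + 0) - 1) = 7*(3*5 - 1) = 7*(15 - 1) = 7*14 = 98)
W(M) = 95 (W(M) = -3 + 98 = 95)
432*(l(-1, -13) + b(W(1), -19)) = 432*((-8 + (4/3)*(-13)) + (6 + 95)) = 432*((-8 - 52/3) + 101) = 432*(-76/3 + 101) = 432*(227/3) = 32688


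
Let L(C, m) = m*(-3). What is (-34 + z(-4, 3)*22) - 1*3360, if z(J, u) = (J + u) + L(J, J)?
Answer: -3152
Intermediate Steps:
L(C, m) = -3*m
z(J, u) = u - 2*J (z(J, u) = (J + u) - 3*J = u - 2*J)
(-34 + z(-4, 3)*22) - 1*3360 = (-34 + (3 - 2*(-4))*22) - 1*3360 = (-34 + (3 + 8)*22) - 3360 = (-34 + 11*22) - 3360 = (-34 + 242) - 3360 = 208 - 3360 = -3152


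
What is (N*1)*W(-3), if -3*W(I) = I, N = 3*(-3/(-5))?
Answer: 9/5 ≈ 1.8000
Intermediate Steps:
N = 9/5 (N = 3*(-3*(-⅕)) = 3*(⅗) = 9/5 ≈ 1.8000)
W(I) = -I/3
(N*1)*W(-3) = ((9/5)*1)*(-⅓*(-3)) = (9/5)*1 = 9/5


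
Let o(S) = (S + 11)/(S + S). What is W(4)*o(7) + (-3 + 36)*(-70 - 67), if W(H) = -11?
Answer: -31746/7 ≈ -4535.1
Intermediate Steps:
o(S) = (11 + S)/(2*S) (o(S) = (11 + S)/((2*S)) = (11 + S)*(1/(2*S)) = (11 + S)/(2*S))
W(4)*o(7) + (-3 + 36)*(-70 - 67) = -11*(11 + 7)/(2*7) + (-3 + 36)*(-70 - 67) = -11*18/(2*7) + 33*(-137) = -11*9/7 - 4521 = -99/7 - 4521 = -31746/7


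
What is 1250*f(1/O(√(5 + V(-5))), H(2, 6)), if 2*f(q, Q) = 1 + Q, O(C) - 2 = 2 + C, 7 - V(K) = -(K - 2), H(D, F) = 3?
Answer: 2500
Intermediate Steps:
V(K) = 5 + K (V(K) = 7 - (-1)*(K - 2) = 7 - (-1)*(-2 + K) = 7 - (2 - K) = 7 + (-2 + K) = 5 + K)
O(C) = 4 + C (O(C) = 2 + (2 + C) = 4 + C)
f(q, Q) = ½ + Q/2 (f(q, Q) = (1 + Q)/2 = ½ + Q/2)
1250*f(1/O(√(5 + V(-5))), H(2, 6)) = 1250*(½ + (½)*3) = 1250*(½ + 3/2) = 1250*2 = 2500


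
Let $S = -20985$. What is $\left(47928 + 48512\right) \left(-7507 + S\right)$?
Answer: $-2747768480$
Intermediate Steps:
$\left(47928 + 48512\right) \left(-7507 + S\right) = \left(47928 + 48512\right) \left(-7507 - 20985\right) = 96440 \left(-28492\right) = -2747768480$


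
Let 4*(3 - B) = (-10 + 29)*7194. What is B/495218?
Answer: -68337/990436 ≈ -0.068997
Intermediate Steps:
B = -68337/2 (B = 3 - (-10 + 29)*7194/4 = 3 - 19*7194/4 = 3 - ¼*136686 = 3 - 68343/2 = -68337/2 ≈ -34169.)
B/495218 = -68337/2/495218 = -68337/2*1/495218 = -68337/990436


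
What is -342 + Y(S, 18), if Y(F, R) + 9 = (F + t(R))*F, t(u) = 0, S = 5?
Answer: -326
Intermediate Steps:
Y(F, R) = -9 + F**2 (Y(F, R) = -9 + (F + 0)*F = -9 + F*F = -9 + F**2)
-342 + Y(S, 18) = -342 + (-9 + 5**2) = -342 + (-9 + 25) = -342 + 16 = -326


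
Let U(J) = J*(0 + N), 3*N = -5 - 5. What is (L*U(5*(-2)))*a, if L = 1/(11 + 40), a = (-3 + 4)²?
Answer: 100/153 ≈ 0.65359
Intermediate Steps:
a = 1 (a = 1² = 1)
N = -10/3 (N = (-5 - 5)/3 = (⅓)*(-10) = -10/3 ≈ -3.3333)
L = 1/51 ≈ 0.019608
U(J) = -10*J/3 (U(J) = J*(0 - 10/3) = J*(-10/3) = -10*J/3)
(L*U(5*(-2)))*a = ((-50*(-2)/3)/51)*1 = ((-10/3*(-10))/51)*1 = ((1/51)*(100/3))*1 = (100/153)*1 = 100/153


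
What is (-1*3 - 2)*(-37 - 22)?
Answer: 295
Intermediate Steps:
(-1*3 - 2)*(-37 - 22) = (-3 - 2)*(-59) = -5*(-59) = 295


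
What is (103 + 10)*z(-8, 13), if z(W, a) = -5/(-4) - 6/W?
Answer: 226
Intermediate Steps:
z(W, a) = 5/4 - 6/W (z(W, a) = -5*(-¼) - 6/W = 5/4 - 6/W)
(103 + 10)*z(-8, 13) = (103 + 10)*(5/4 - 6/(-8)) = 113*(5/4 - 6*(-⅛)) = 113*(5/4 + ¾) = 113*2 = 226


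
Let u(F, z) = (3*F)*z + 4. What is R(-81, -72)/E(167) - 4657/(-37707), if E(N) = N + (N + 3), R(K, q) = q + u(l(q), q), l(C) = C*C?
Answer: -42223181675/12707259 ≈ -3322.8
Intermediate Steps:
l(C) = C²
u(F, z) = 4 + 3*F*z (u(F, z) = 3*F*z + 4 = 4 + 3*F*z)
R(K, q) = 4 + q + 3*q³ (R(K, q) = q + (4 + 3*q²*q) = q + (4 + 3*q³) = 4 + q + 3*q³)
E(N) = 3 + 2*N (E(N) = N + (3 + N) = 3 + 2*N)
R(-81, -72)/E(167) - 4657/(-37707) = (4 - 72 + 3*(-72)³)/(3 + 2*167) - 4657/(-37707) = (4 - 72 + 3*(-373248))/(3 + 334) - 4657*(-1/37707) = (4 - 72 - 1119744)/337 + 4657/37707 = -1119812*1/337 + 4657/37707 = -1119812/337 + 4657/37707 = -42223181675/12707259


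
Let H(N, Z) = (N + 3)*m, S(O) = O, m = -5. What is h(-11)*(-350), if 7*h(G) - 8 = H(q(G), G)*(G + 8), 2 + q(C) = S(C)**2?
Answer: -91900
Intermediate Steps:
q(C) = -2 + C**2
H(N, Z) = -15 - 5*N (H(N, Z) = (N + 3)*(-5) = (3 + N)*(-5) = -15 - 5*N)
h(G) = 8/7 + (-5 - 5*G**2)*(8 + G)/7 (h(G) = 8/7 + ((-15 - 5*(-2 + G**2))*(G + 8))/7 = 8/7 + ((-15 + (10 - 5*G**2))*(8 + G))/7 = 8/7 + ((-5 - 5*G**2)*(8 + G))/7 = 8/7 + (-5 - 5*G**2)*(8 + G)/7)
h(-11)*(-350) = (-32/7 - 40/7*(-11)**2 - 5/7*(-11)*(1 + (-11)**2))*(-350) = (-32/7 - 40/7*121 - 5/7*(-11)*(1 + 121))*(-350) = (-32/7 - 4840/7 - 5/7*(-11)*122)*(-350) = (-32/7 - 4840/7 + 6710/7)*(-350) = (1838/7)*(-350) = -91900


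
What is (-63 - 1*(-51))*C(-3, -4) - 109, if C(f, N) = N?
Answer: -61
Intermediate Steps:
(-63 - 1*(-51))*C(-3, -4) - 109 = (-63 - 1*(-51))*(-4) - 109 = (-63 + 51)*(-4) - 109 = -12*(-4) - 109 = 48 - 109 = -61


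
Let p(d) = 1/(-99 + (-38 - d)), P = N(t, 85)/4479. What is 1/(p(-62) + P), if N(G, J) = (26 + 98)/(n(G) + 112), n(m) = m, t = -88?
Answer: -671850/8183 ≈ -82.103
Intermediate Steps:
N(G, J) = 124/(112 + G) (N(G, J) = (26 + 98)/(G + 112) = 124/(112 + G))
P = 31/26874 (P = (124/(112 - 88))/4479 = (124/24)*(1/4479) = (124*(1/24))*(1/4479) = (31/6)*(1/4479) = 31/26874 ≈ 0.0011535)
p(d) = 1/(-137 - d)
1/(p(-62) + P) = 1/(-1/(137 - 62) + 31/26874) = 1/(-1/75 + 31/26874) = 1/(-8183/671850) = -671850/8183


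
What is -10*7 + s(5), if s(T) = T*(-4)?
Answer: -90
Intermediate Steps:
s(T) = -4*T
-10*7 + s(5) = -10*7 - 4*5 = -70 - 20 = -90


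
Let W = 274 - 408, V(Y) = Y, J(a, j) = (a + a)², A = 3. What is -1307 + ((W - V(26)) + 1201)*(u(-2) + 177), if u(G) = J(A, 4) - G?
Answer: 222508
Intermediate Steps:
J(a, j) = 4*a² (J(a, j) = (2*a)² = 4*a²)
W = -134
u(G) = 36 - G (u(G) = 4*3² - G = 4*9 - G = 36 - G)
-1307 + ((W - V(26)) + 1201)*(u(-2) + 177) = -1307 + ((-134 - 1*26) + 1201)*((36 - 1*(-2)) + 177) = -1307 + ((-134 - 26) + 1201)*((36 + 2) + 177) = -1307 + (-160 + 1201)*(38 + 177) = -1307 + 1041*215 = -1307 + 223815 = 222508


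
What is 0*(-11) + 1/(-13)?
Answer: -1/13 ≈ -0.076923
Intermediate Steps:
0*(-11) + 1/(-13) = 0 - 1/13 = -1/13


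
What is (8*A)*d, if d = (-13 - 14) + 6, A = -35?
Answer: 5880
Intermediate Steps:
d = -21 (d = -27 + 6 = -21)
(8*A)*d = (8*(-35))*(-21) = -280*(-21) = 5880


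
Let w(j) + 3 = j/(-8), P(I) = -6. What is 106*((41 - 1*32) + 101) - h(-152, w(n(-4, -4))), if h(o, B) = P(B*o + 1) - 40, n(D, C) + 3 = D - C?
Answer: 11706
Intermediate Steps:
n(D, C) = -3 + D - C (n(D, C) = -3 + (D - C) = -3 + D - C)
w(j) = -3 - j/8 (w(j) = -3 + j/(-8) = -3 + j*(-⅛) = -3 - j/8)
h(o, B) = -46 (h(o, B) = -6 - 40 = -46)
106*((41 - 1*32) + 101) - h(-152, w(n(-4, -4))) = 106*((41 - 1*32) + 101) - 1*(-46) = 106*((41 - 32) + 101) + 46 = 106*(9 + 101) + 46 = 106*110 + 46 = 11660 + 46 = 11706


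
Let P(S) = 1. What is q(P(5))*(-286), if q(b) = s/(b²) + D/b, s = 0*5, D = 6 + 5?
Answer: -3146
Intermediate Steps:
D = 11
s = 0
q(b) = 11/b (q(b) = 0/(b²) + 11/b = 0/b² + 11/b = 0 + 11/b = 11/b)
q(P(5))*(-286) = (11/1)*(-286) = (11*1)*(-286) = 11*(-286) = -3146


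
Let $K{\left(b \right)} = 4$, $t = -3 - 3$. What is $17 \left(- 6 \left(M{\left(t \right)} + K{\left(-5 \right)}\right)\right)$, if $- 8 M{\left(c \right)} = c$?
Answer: $- \frac{969}{2} \approx -484.5$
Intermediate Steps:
$t = -6$ ($t = -3 - 3 = -6$)
$M{\left(c \right)} = - \frac{c}{8}$
$17 \left(- 6 \left(M{\left(t \right)} + K{\left(-5 \right)}\right)\right) = 17 \left(- 6 \left(\left(- \frac{1}{8}\right) \left(-6\right) + 4\right)\right) = 17 \left(- 6 \left(\frac{3}{4} + 4\right)\right) = 17 \left(\left(-6\right) \frac{19}{4}\right) = 17 \left(- \frac{57}{2}\right) = - \frac{969}{2}$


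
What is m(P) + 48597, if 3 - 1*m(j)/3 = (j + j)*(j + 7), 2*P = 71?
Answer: 79107/2 ≈ 39554.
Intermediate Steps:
P = 71/2 (P = (½)*71 = 71/2 ≈ 35.500)
m(j) = 9 - 6*j*(7 + j) (m(j) = 9 - 3*(j + j)*(j + 7) = 9 - 3*2*j*(7 + j) = 9 - 6*j*(7 + j))
m(P) + 48597 = (9 - 42*71/2 - 6*(71/2)²) + 48597 = (9 - 1491 - 6*5041/4) + 48597 = (9 - 1491 - 15123/2) + 48597 = -18087/2 + 48597 = 79107/2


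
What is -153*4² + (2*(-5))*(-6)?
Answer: -2388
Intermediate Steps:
-153*4² + (2*(-5))*(-6) = -153*16 - 10*(-6) = -2448 + 60 = -2388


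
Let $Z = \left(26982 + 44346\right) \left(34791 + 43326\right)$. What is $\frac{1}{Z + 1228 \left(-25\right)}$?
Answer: $\frac{1}{5571898676} \approx 1.7947 \cdot 10^{-10}$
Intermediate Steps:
$Z = 5571929376$ ($Z = 71328 \cdot 78117 = 5571929376$)
$\frac{1}{Z + 1228 \left(-25\right)} = \frac{1}{5571929376 + 1228 \left(-25\right)} = \frac{1}{5571929376 - 30700} = \frac{1}{5571898676}$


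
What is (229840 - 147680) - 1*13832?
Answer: 68328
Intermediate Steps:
(229840 - 147680) - 1*13832 = 82160 - 13832 = 68328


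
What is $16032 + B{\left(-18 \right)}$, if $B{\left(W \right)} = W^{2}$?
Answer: $16356$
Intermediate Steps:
$16032 + B{\left(-18 \right)} = 16032 + \left(-18\right)^{2} = 16032 + 324 = 16356$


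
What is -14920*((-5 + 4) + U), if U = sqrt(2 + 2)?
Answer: -14920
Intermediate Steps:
U = 2 (U = sqrt(4) = 2)
-14920*((-5 + 4) + U) = -14920*((-5 + 4) + 2) = -14920*(-1 + 2) = -14920*1 = -14920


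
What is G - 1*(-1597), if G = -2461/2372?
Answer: 3785623/2372 ≈ 1596.0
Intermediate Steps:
G = -2461/2372 (G = -2461*1/2372 = -2461/2372 ≈ -1.0375)
G - 1*(-1597) = -2461/2372 - 1*(-1597) = -2461/2372 + 1597 = 3785623/2372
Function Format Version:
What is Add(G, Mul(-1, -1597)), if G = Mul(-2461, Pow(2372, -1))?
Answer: Rational(3785623, 2372) ≈ 1596.0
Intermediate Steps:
G = Rational(-2461, 2372) (G = Mul(-2461, Rational(1, 2372)) = Rational(-2461, 2372) ≈ -1.0375)
Add(G, Mul(-1, -1597)) = Add(Rational(-2461, 2372), Mul(-1, -1597)) = Add(Rational(-2461, 2372), 1597) = Rational(3785623, 2372)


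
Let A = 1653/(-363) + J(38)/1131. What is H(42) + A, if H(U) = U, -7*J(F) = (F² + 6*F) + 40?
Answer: 35664775/957957 ≈ 37.230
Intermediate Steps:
J(F) = -40/7 - 6*F/7 - F²/7 (J(F) = -((F² + 6*F) + 40)/7 = -(40 + F² + 6*F)/7 = -40/7 - 6*F/7 - F²/7)
A = -4569419/957957 (A = 1653/(-363) + (-40/7 - 6/7*38 - ⅐*38²)/1131 = 1653*(-1/363) + (-40/7 - 228/7 - ⅐*1444)*(1/1131) = -551/121 + (-40/7 - 228/7 - 1444/7)*(1/1131) = -551/121 - 1712/7*1/1131 = -551/121 - 1712/7917 = -4569419/957957 ≈ -4.7700)
H(42) + A = 42 - 4569419/957957 = 35664775/957957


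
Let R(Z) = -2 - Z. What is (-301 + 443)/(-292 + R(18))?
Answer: -71/156 ≈ -0.45513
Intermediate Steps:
(-301 + 443)/(-292 + R(18)) = (-301 + 443)/(-292 + (-2 - 1*18)) = 142/(-292 + (-2 - 18)) = 142/(-292 - 20) = 142/(-312) = 142*(-1/312) = -71/156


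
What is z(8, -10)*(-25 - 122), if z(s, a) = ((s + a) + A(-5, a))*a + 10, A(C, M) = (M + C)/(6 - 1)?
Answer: -8820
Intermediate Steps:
A(C, M) = C/5 + M/5 (A(C, M) = (C + M)/5 = (C + M)*(1/5) = C/5 + M/5)
z(s, a) = 10 + a*(-1 + s + 6*a/5) (z(s, a) = ((s + a) + ((1/5)*(-5) + a/5))*a + 10 = ((a + s) + (-1 + a/5))*a + 10 = (-1 + s + 6*a/5)*a + 10 = a*(-1 + s + 6*a/5) + 10 = 10 + a*(-1 + s + 6*a/5))
z(8, -10)*(-25 - 122) = (10 - 1*(-10) + (6/5)*(-10)**2 - 10*8)*(-25 - 122) = (10 + 10 + (6/5)*100 - 80)*(-147) = (10 + 10 + 120 - 80)*(-147) = 60*(-147) = -8820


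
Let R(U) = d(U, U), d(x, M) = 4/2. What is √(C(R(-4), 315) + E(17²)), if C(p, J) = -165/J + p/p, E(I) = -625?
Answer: I*√275415/21 ≈ 24.99*I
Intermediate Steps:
d(x, M) = 2 (d(x, M) = 4*(½) = 2)
R(U) = 2
C(p, J) = 1 - 165/J (C(p, J) = -165/J + 1 = 1 - 165/J)
√(C(R(-4), 315) + E(17²)) = √((-165 + 315)/315 - 625) = √((1/315)*150 - 625) = √(10/21 - 625) = √(-13115/21) = I*√275415/21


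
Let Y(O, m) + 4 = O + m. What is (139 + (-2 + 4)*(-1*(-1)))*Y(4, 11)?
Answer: 1551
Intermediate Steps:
Y(O, m) = -4 + O + m (Y(O, m) = -4 + (O + m) = -4 + O + m)
(139 + (-2 + 4)*(-1*(-1)))*Y(4, 11) = (139 + (-2 + 4)*(-1*(-1)))*(-4 + 4 + 11) = (139 + 2*1)*11 = (139 + 2)*11 = 141*11 = 1551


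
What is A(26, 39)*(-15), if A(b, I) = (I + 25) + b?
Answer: -1350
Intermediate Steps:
A(b, I) = 25 + I + b (A(b, I) = (25 + I) + b = 25 + I + b)
A(26, 39)*(-15) = (25 + 39 + 26)*(-15) = 90*(-15) = -1350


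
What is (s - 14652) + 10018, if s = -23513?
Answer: -28147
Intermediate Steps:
(s - 14652) + 10018 = (-23513 - 14652) + 10018 = -38165 + 10018 = -28147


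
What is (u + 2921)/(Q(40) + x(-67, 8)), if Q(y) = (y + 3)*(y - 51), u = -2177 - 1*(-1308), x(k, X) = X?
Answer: -684/155 ≈ -4.4129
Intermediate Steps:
u = -869 (u = -2177 + 1308 = -869)
Q(y) = (-51 + y)*(3 + y) (Q(y) = (3 + y)*(-51 + y) = (-51 + y)*(3 + y))
(u + 2921)/(Q(40) + x(-67, 8)) = (-869 + 2921)/((-153 + 40² - 48*40) + 8) = 2052/((-153 + 1600 - 1920) + 8) = 2052/(-473 + 8) = 2052/(-465) = 2052*(-1/465) = -684/155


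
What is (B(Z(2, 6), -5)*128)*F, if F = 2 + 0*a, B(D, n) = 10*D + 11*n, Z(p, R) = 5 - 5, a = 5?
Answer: -14080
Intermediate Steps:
Z(p, R) = 0
F = 2 (F = 2 + 0*5 = 2 + 0 = 2)
(B(Z(2, 6), -5)*128)*F = ((10*0 + 11*(-5))*128)*2 = ((0 - 55)*128)*2 = -55*128*2 = -7040*2 = -14080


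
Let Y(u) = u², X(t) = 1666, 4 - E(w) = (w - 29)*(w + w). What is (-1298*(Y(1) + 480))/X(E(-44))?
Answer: -312169/833 ≈ -374.75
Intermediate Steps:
E(w) = 4 - 2*w*(-29 + w) (E(w) = 4 - (w - 29)*(w + w) = 4 - (-29 + w)*2*w = 4 - 2*w*(-29 + w))
(-1298*(Y(1) + 480))/X(E(-44)) = -1298*(1² + 480)/1666 = -1298*(1 + 480)*(1/1666) = -1298*481*(1/1666) = -624338*1/1666 = -312169/833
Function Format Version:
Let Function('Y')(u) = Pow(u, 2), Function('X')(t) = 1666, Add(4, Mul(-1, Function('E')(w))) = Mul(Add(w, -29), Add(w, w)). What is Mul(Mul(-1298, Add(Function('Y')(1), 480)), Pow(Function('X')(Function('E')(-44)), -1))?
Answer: Rational(-312169, 833) ≈ -374.75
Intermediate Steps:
Function('E')(w) = Add(4, Mul(-2, w, Add(-29, w))) (Function('E')(w) = Add(4, Mul(-1, Mul(Add(w, -29), Add(w, w)))) = Add(4, Mul(-1, Mul(Add(-29, w), Mul(2, w)))) = Add(4, Mul(-1, Mul(2, w, Add(-29, w)))) = Add(4, Mul(-2, w, Add(-29, w))))
Mul(Mul(-1298, Add(Function('Y')(1), 480)), Pow(Function('X')(Function('E')(-44)), -1)) = Mul(Mul(-1298, Add(Pow(1, 2), 480)), Pow(1666, -1)) = Mul(Mul(-1298, Add(1, 480)), Rational(1, 1666)) = Mul(Mul(-1298, 481), Rational(1, 1666)) = Mul(-624338, Rational(1, 1666)) = Rational(-312169, 833)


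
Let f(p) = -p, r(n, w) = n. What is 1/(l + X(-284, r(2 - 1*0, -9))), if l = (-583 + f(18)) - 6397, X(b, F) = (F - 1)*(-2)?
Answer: -1/7000 ≈ -0.00014286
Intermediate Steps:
X(b, F) = 2 - 2*F (X(b, F) = (-1 + F)*(-2) = 2 - 2*F)
l = -6998 (l = (-583 - 1*18) - 6397 = (-583 - 18) - 6397 = -601 - 6397 = -6998)
1/(l + X(-284, r(2 - 1*0, -9))) = 1/(-6998 + (2 - 2*(2 - 1*0))) = 1/(-6998 + (2 - 2*(2 + 0))) = 1/(-6998 + (2 - 2*2)) = 1/(-6998 + (2 - 4)) = 1/(-6998 - 2) = 1/(-7000) = -1/7000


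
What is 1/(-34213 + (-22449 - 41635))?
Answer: -1/98297 ≈ -1.0173e-5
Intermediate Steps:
1/(-34213 + (-22449 - 41635)) = 1/(-34213 - 64084) = 1/(-98297) = -1/98297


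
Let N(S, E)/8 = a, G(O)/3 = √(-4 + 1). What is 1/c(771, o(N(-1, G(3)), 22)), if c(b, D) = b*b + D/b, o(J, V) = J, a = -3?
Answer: 257/152771329 ≈ 1.6823e-6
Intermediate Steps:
G(O) = 3*I*√3 (G(O) = 3*√(-4 + 1) = 3*√(-3) = 3*(I*√3) = 3*I*√3)
N(S, E) = -24 (N(S, E) = 8*(-3) = -24)
c(b, D) = b² + D/b
1/c(771, o(N(-1, G(3)), 22)) = 1/((-24 + 771³)/771) = 1/((-24 + 458314011)/771) = 1/((1/771)*458313987) = 1/(152771329/257) = 257/152771329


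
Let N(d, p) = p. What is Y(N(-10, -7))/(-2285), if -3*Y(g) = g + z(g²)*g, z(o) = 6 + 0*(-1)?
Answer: -49/6855 ≈ -0.0071481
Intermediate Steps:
z(o) = 6 (z(o) = 6 + 0 = 6)
Y(g) = -7*g/3 (Y(g) = -(g + 6*g)/3 = -7*g/3)
Y(N(-10, -7))/(-2285) = -7/3*(-7)/(-2285) = (49/3)*(-1/2285) = -49/6855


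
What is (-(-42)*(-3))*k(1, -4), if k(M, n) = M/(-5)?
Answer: 126/5 ≈ 25.200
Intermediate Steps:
k(M, n) = -M/5 (k(M, n) = M*(-1/5) = -M/5)
(-(-42)*(-3))*k(1, -4) = (-(-42)*(-3))*(-1/5*1) = -21*6*(-1/5) = -126*(-1/5) = 126/5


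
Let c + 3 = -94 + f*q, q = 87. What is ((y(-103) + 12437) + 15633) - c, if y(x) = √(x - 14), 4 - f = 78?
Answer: 34605 + 3*I*√13 ≈ 34605.0 + 10.817*I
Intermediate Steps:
f = -74 (f = 4 - 1*78 = 4 - 78 = -74)
y(x) = √(-14 + x)
c = -6535 (c = -3 + (-94 - 74*87) = -3 + (-94 - 6438) = -3 - 6532 = -6535)
((y(-103) + 12437) + 15633) - c = ((√(-14 - 103) + 12437) + 15633) - 1*(-6535) = ((√(-117) + 12437) + 15633) + 6535 = ((3*I*√13 + 12437) + 15633) + 6535 = ((12437 + 3*I*√13) + 15633) + 6535 = (28070 + 3*I*√13) + 6535 = 34605 + 3*I*√13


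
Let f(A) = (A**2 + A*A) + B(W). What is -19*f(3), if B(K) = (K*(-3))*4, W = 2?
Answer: 114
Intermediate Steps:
B(K) = -12*K (B(K) = -3*K*4 = -12*K)
f(A) = -24 + 2*A**2 (f(A) = (A**2 + A*A) - 12*2 = (A**2 + A**2) - 24 = 2*A**2 - 24 = -24 + 2*A**2)
-19*f(3) = -19*(-24 + 2*3**2) = -19*(-24 + 2*9) = -19*(-24 + 18) = -19*(-6) = 114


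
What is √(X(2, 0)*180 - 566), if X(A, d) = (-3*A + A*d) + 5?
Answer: I*√746 ≈ 27.313*I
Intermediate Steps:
X(A, d) = 5 - 3*A + A*d
√(X(2, 0)*180 - 566) = √((5 - 3*2 + 2*0)*180 - 566) = √((5 - 6 + 0)*180 - 566) = √(-1*180 - 566) = √(-180 - 566) = √(-746) = I*√746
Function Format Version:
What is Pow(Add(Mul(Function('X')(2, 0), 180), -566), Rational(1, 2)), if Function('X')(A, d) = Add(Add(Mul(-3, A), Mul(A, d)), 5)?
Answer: Mul(I, Pow(746, Rational(1, 2))) ≈ Mul(27.313, I)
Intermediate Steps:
Function('X')(A, d) = Add(5, Mul(-3, A), Mul(A, d))
Pow(Add(Mul(Function('X')(2, 0), 180), -566), Rational(1, 2)) = Pow(Add(Mul(Add(5, Mul(-3, 2), Mul(2, 0)), 180), -566), Rational(1, 2)) = Pow(Add(Mul(Add(5, -6, 0), 180), -566), Rational(1, 2)) = Pow(Add(Mul(-1, 180), -566), Rational(1, 2)) = Pow(Add(-180, -566), Rational(1, 2)) = Pow(-746, Rational(1, 2)) = Mul(I, Pow(746, Rational(1, 2)))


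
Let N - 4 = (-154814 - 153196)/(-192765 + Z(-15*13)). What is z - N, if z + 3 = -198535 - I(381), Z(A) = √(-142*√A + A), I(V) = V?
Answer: -4577727887933383755015629/23012377239200648473 - 190752366213570*√(-195 - 142*I*√195)/23012377239200648473 + 140517396105*I*√195/23012377239200648473 + 728957*I*√195*√(-195 - 142*I*√195)/23012377239200648473 ≈ -1.9892e+5 + 0.00027422*I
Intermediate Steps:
Z(A) = √(A - 142*√A)
z = -198919 (z = -3 + (-198535 - 1*381) = -3 + (-198535 - 381) = -3 - 198916 = -198919)
N = 4 - 308010/(-192765 + √(-195 - 142*I*√195)) (N = 4 + (-154814 - 153196)/(-192765 + √(-15*13 - 142*I*√195)) = 4 - 308010/(-192765 + √(-195 - 142*I*√195)) ≈ 5.5981 - 0.00027422*I)
z - N = -198919 - (128819888829961414942/23012377239200648473 + 190752366213570*√(-195 - 142*I*√195)/23012377239200648473 - 140517396105*I*√195/23012377239200648473 - 728957*I*√195*√(-195 - 142*I*√195)/23012377239200648473) = -198919 + (-128819888829961414942/23012377239200648473 - 190752366213570*√(-195 - 142*I*√195)/23012377239200648473 + 140517396105*I*√195/23012377239200648473 + 728957*I*√195*√(-195 - 142*I*√195)/23012377239200648473) = -4577727887933383755015629/23012377239200648473 - 190752366213570*√(-195 - 142*I*√195)/23012377239200648473 + 140517396105*I*√195/23012377239200648473 + 728957*I*√195*√(-195 - 142*I*√195)/23012377239200648473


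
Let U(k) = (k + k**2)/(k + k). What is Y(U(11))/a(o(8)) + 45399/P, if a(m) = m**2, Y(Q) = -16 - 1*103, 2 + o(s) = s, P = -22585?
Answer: -4321979/813060 ≈ -5.3157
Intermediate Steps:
o(s) = -2 + s
U(k) = (k + k**2)/(2*k) (U(k) = (k + k**2)/((2*k)) = (k + k**2)*(1/(2*k)) = (k + k**2)/(2*k))
Y(Q) = -119 (Y(Q) = -16 - 103 = -119)
Y(U(11))/a(o(8)) + 45399/P = -119/(-2 + 8)**2 + 45399/(-22585) = -119/(6**2) + 45399*(-1/22585) = -119/36 - 45399/22585 = -4321979/813060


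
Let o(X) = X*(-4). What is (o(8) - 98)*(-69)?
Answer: 8970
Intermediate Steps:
o(X) = -4*X
(o(8) - 98)*(-69) = (-4*8 - 98)*(-69) = (-32 - 98)*(-69) = -130*(-69) = 8970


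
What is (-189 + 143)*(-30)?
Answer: 1380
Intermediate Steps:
(-189 + 143)*(-30) = -46*(-30) = 1380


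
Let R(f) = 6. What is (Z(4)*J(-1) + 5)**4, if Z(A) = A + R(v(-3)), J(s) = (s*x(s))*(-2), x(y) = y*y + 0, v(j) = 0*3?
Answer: 390625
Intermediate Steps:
v(j) = 0
x(y) = y**2 (x(y) = y**2 + 0 = y**2)
J(s) = -2*s**3 (J(s) = (s*s**2)*(-2) = s**3*(-2) = -2*s**3)
Z(A) = 6 + A (Z(A) = A + 6 = 6 + A)
(Z(4)*J(-1) + 5)**4 = ((6 + 4)*(-2*(-1)**3) + 5)**4 = (10*(-2*(-1)) + 5)**4 = (10*2 + 5)**4 = (20 + 5)**4 = 25**4 = 390625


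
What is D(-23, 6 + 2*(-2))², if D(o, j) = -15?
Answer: 225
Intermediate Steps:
D(-23, 6 + 2*(-2))² = (-15)² = 225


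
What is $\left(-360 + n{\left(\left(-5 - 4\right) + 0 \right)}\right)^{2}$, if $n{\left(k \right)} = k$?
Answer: $136161$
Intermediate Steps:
$\left(-360 + n{\left(\left(-5 - 4\right) + 0 \right)}\right)^{2} = \left(-360 + \left(\left(-5 - 4\right) + 0\right)\right)^{2} = \left(-360 + \left(-9 + 0\right)\right)^{2} = \left(-360 - 9\right)^{2} = \left(-369\right)^{2} = 136161$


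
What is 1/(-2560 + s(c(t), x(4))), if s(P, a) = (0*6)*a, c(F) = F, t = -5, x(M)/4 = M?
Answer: -1/2560 ≈ -0.00039063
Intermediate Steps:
x(M) = 4*M
s(P, a) = 0 (s(P, a) = 0*a = 0)
1/(-2560 + s(c(t), x(4))) = 1/(-2560 + 0) = 1/(-2560) = -1/2560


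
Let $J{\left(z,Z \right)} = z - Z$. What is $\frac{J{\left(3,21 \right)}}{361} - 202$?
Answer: $- \frac{72940}{361} \approx -202.05$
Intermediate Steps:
$\frac{J{\left(3,21 \right)}}{361} - 202 = \frac{3 - 21}{361} - 202 = \left(3 - 21\right) \frac{1}{361} - 202 = \left(-18\right) \frac{1}{361} - 202 = - \frac{18}{361} - 202 = - \frac{72940}{361}$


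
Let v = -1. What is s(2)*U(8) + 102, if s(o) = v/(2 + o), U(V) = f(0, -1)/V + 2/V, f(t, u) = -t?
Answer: 1631/16 ≈ 101.94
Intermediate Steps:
U(V) = 2/V (U(V) = (-1*0)/V + 2/V = 0/V + 2/V = 0 + 2/V = 2/V)
s(o) = -1/(2 + o)
s(2)*U(8) + 102 = (-1/(2 + 2))*(2/8) + 102 = (-1/4)*(2*(⅛)) + 102 = -1*¼*(¼) + 102 = -¼*¼ + 102 = -1/16 + 102 = 1631/16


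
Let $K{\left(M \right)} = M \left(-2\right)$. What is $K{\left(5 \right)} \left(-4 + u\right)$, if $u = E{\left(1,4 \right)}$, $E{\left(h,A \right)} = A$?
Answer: $0$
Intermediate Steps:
$K{\left(M \right)} = - 2 M$
$u = 4$
$K{\left(5 \right)} \left(-4 + u\right) = \left(-2\right) 5 \left(-4 + 4\right) = \left(-10\right) 0 = 0$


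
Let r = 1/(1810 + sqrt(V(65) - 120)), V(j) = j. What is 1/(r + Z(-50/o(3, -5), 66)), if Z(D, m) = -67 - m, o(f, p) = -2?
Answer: -435726805/57951424336 + I*sqrt(55)/57951424336 ≈ -0.0075188 + 1.2797e-10*I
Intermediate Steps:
r = 1/(1810 + I*sqrt(55)) (r = 1/(1810 + sqrt(65 - 120)) = 1/(1810 + sqrt(-55)) = 1/(1810 + I*sqrt(55)) ≈ 0.00055248 - 2.264e-6*I)
1/(r + Z(-50/o(3, -5), 66)) = 1/((362/655231 - I*sqrt(55)/3276155) + (-67 - 1*66)) = 1/((362/655231 - I*sqrt(55)/3276155) + (-67 - 66)) = 1/((362/655231 - I*sqrt(55)/3276155) - 133) = 1/(-87145361/655231 - I*sqrt(55)/3276155)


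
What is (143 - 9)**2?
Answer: 17956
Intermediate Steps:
(143 - 9)**2 = 134**2 = 17956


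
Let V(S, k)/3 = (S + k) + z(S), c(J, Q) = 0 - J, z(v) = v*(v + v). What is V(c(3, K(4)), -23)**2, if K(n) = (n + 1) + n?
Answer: 576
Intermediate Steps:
z(v) = 2*v**2 (z(v) = v*(2*v) = 2*v**2)
K(n) = 1 + 2*n (K(n) = (1 + n) + n = 1 + 2*n)
c(J, Q) = -J
V(S, k) = 3*S + 3*k + 6*S**2 (V(S, k) = 3*((S + k) + 2*S**2) = 3*(S + k + 2*S**2) = 3*S + 3*k + 6*S**2)
V(c(3, K(4)), -23)**2 = (3*(-1*3) + 3*(-23) + 6*(-1*3)**2)**2 = (3*(-3) - 69 + 6*(-3)**2)**2 = (-9 - 69 + 6*9)**2 = (-9 - 69 + 54)**2 = (-24)**2 = 576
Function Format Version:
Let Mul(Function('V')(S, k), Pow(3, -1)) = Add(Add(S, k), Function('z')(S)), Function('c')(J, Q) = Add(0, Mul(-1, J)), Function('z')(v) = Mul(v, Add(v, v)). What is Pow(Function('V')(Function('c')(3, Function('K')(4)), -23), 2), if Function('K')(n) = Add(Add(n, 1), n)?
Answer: 576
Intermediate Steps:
Function('z')(v) = Mul(2, Pow(v, 2)) (Function('z')(v) = Mul(v, Mul(2, v)) = Mul(2, Pow(v, 2)))
Function('K')(n) = Add(1, Mul(2, n)) (Function('K')(n) = Add(Add(1, n), n) = Add(1, Mul(2, n)))
Function('c')(J, Q) = Mul(-1, J)
Function('V')(S, k) = Add(Mul(3, S), Mul(3, k), Mul(6, Pow(S, 2))) (Function('V')(S, k) = Mul(3, Add(Add(S, k), Mul(2, Pow(S, 2)))) = Mul(3, Add(S, k, Mul(2, Pow(S, 2)))) = Add(Mul(3, S), Mul(3, k), Mul(6, Pow(S, 2))))
Pow(Function('V')(Function('c')(3, Function('K')(4)), -23), 2) = Pow(Add(Mul(3, Mul(-1, 3)), Mul(3, -23), Mul(6, Pow(Mul(-1, 3), 2))), 2) = Pow(Add(Mul(3, -3), -69, Mul(6, Pow(-3, 2))), 2) = Pow(Add(-9, -69, Mul(6, 9)), 2) = Pow(Add(-9, -69, 54), 2) = Pow(-24, 2) = 576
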